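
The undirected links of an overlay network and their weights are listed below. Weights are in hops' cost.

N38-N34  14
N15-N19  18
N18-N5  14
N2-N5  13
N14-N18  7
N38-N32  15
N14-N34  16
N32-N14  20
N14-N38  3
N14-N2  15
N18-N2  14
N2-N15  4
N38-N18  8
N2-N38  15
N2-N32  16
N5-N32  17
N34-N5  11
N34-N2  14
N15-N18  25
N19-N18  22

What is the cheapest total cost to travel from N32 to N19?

Running Dijkstra from N32:
N32: 0
N38: 15  (via N32)
N2: 16  (via N32)
N5: 17  (via N32)
N14: 18  (via N38)
N15: 20  (via N2)
N18: 23  (via N38)
N34: 28  (via N5)
N19: 38  (via N15)
Shortest route: N32–N2–N15–N19 = 38 hops' cost.

38 hops' cost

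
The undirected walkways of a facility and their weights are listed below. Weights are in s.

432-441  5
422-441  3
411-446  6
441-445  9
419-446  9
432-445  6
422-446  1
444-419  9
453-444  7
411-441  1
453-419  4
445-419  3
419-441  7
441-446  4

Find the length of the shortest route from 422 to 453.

Running Dijkstra from 422:
422: 0
446: 1  (via 422)
441: 3  (via 422)
411: 4  (via 441)
432: 8  (via 441)
419: 10  (via 446)
445: 12  (via 441)
453: 14  (via 419)
Shortest route: 422–446–419–453 = 14 s.

14 s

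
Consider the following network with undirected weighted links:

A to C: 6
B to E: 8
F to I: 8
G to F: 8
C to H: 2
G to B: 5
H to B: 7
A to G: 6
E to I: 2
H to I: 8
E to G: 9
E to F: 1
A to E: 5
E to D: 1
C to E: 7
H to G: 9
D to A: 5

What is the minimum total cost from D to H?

Shortest distances from D:
D: 0
E: 1  (via D)
F: 2  (via E)
I: 3  (via E)
A: 5  (via D)
C: 8  (via E)
B: 9  (via E)
G: 10  (via E)
H: 10  (via C)
Shortest route: D → E → C → H = 10.

10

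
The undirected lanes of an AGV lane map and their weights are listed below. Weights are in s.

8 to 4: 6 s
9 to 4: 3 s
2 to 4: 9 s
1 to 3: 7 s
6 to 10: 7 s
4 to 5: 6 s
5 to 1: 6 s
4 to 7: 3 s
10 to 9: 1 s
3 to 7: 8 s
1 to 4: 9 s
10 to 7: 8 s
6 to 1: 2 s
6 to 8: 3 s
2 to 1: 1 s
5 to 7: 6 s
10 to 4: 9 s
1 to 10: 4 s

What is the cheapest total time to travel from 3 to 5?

13 s

Settle nodes by increasing distance from 3:
3: 0
1: 7  (via 3)
2: 8  (via 1)
7: 8  (via 3)
6: 9  (via 1)
4: 11  (via 7)
10: 11  (via 1)
8: 12  (via 6)
9: 12  (via 10)
5: 13  (via 1)
Shortest route: 3–1–5 = 13 s.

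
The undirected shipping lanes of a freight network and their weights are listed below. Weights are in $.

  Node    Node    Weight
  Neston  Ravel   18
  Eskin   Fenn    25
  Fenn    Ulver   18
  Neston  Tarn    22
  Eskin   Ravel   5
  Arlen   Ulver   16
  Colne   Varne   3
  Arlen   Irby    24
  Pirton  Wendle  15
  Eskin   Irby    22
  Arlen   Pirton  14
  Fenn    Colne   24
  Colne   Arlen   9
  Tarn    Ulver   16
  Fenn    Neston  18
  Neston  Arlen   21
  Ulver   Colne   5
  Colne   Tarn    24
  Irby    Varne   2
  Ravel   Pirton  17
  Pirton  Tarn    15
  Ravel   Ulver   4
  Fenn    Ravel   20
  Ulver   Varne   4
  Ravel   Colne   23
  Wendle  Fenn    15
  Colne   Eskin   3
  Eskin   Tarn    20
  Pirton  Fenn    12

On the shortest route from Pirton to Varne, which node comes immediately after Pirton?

Enumerating some paths:
Pirton - Arlen - Colne - Varne: 14+9+3 = 26
Pirton - Ravel - Ulver - Varne: 17+4+4 = 25
Pirton - Ravel - Eskin - Colne - Varne: 17+5+3+3 = 28
Pirton - Ravel - Ulver - Colne - Varne: 17+4+5+3 = 29
The minimum is $25 via Pirton - Ravel - Ulver - Varne.
So from Pirton the first move is to Ravel.

Ravel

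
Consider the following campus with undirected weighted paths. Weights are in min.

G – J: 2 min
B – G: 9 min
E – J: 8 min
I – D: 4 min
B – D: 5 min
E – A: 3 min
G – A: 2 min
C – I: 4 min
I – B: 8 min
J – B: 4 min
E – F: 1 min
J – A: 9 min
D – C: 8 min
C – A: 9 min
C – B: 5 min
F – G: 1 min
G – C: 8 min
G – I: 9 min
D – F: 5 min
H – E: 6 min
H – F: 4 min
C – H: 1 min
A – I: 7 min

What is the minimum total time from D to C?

Compare a few routes:
D → B → C: 5+5 = 10
D → F → H → C: 5+4+1 = 10
D → C: 8 = 8
The minimum is 8 min via D → C.

8 min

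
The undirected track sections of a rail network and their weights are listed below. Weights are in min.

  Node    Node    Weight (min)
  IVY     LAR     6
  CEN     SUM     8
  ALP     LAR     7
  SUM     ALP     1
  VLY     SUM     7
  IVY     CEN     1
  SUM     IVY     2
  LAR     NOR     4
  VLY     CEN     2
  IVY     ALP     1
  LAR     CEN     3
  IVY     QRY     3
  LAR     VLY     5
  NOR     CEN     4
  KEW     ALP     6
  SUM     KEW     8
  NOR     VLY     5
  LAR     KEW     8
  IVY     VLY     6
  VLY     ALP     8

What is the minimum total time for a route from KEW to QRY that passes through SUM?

Best KEW to SUM: KEW–ALP–SUM costing 7
Best SUM to QRY: SUM–IVY–QRY costing 5
Total via SUM: 7 + 5 = 12 min.

12 min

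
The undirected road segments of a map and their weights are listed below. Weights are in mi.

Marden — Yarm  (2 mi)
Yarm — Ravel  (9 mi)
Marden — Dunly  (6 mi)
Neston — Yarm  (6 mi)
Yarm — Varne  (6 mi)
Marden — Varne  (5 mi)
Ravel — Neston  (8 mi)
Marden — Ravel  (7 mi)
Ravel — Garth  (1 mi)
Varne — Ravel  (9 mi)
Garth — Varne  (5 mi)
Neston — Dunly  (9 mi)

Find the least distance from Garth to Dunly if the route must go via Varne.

16 mi

Shortest Garth→Varne: Garth → Varne = 5
Best Varne to Dunly: Varne → Marden → Dunly costing 11
Total via Varne: 5 + 11 = 16 mi.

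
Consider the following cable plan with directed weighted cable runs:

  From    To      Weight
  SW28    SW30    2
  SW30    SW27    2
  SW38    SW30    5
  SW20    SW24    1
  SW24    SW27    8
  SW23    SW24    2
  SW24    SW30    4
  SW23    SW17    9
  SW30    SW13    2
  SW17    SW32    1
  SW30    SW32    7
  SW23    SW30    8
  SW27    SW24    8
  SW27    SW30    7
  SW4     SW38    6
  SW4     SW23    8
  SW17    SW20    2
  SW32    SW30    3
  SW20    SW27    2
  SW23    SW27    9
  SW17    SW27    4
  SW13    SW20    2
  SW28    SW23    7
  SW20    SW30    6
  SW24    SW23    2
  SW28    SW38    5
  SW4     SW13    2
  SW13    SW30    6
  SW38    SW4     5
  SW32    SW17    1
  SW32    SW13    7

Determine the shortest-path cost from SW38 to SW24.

Shortest distances from SW38:
SW38: 0
SW4: 5  (via SW38)
SW30: 5  (via SW38)
SW13: 7  (via SW4)
SW27: 7  (via SW30)
SW20: 9  (via SW13)
SW24: 10  (via SW20)
Shortest route: SW38 → SW4 → SW13 → SW20 → SW24 = 10.

10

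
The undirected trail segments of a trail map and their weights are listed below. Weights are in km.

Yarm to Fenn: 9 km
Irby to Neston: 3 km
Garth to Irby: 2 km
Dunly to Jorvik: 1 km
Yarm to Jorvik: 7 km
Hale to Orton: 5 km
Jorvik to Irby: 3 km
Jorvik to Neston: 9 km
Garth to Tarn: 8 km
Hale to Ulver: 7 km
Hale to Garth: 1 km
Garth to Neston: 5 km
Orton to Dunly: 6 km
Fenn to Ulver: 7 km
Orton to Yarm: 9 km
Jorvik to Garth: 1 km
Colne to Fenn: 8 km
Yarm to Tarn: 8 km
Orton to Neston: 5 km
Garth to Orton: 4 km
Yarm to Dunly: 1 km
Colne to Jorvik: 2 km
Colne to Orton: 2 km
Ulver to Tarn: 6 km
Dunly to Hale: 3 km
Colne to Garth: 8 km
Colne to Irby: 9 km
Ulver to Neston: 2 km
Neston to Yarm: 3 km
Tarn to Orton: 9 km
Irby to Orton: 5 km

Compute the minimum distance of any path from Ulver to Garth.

Settle nodes by increasing distance from Ulver:
Ulver: 0
Neston: 2  (via Ulver)
Irby: 5  (via Neston)
Yarm: 5  (via Neston)
Dunly: 6  (via Yarm)
Tarn: 6  (via Ulver)
Hale: 7  (via Ulver)
Garth: 7  (via Neston)
Shortest route: Ulver–Neston–Garth = 7 km.

7 km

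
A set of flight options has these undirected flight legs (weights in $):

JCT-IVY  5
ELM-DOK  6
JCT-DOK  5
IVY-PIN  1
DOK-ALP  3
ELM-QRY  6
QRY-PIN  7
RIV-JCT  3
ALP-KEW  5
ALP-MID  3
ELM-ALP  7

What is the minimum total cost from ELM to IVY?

$14

Compare a few routes:
ELM–DOK–JCT–IVY: 6+5+5 = 16
ELM–QRY–PIN–IVY: 6+7+1 = 14
Cheapest is ELM–QRY–PIN–IVY at $14.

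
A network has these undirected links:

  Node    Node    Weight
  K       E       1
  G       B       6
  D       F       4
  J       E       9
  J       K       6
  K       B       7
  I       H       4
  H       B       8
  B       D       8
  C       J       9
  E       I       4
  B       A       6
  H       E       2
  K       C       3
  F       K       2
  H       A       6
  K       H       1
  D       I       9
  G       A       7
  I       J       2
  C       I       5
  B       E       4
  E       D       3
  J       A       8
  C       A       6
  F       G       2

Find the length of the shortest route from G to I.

Shortest distances from G:
G: 0
F: 2  (via G)
K: 4  (via F)
E: 5  (via K)
H: 5  (via K)
B: 6  (via G)
D: 6  (via F)
A: 7  (via G)
C: 7  (via K)
I: 9  (via E)
Shortest route: G → F → K → E → I = 9.

9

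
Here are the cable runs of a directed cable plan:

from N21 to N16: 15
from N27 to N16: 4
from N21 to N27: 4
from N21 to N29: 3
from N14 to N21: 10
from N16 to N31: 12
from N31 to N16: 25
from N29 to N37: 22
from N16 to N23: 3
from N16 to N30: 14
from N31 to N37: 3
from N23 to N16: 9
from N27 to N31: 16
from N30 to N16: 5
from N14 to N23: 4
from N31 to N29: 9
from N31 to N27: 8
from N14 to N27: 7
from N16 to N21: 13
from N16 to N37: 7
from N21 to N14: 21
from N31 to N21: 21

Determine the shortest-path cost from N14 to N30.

25

Compare a few routes:
N14 → N21 → N16 → N30: 10+15+14 = 39
N14 → N23 → N16 → N30: 4+9+14 = 27
N14 → N27 → N16 → N30: 7+4+14 = 25
N14 → N21 → N27 → N16 → N30: 10+4+4+14 = 32
The minimum is 25 via N14 → N27 → N16 → N30.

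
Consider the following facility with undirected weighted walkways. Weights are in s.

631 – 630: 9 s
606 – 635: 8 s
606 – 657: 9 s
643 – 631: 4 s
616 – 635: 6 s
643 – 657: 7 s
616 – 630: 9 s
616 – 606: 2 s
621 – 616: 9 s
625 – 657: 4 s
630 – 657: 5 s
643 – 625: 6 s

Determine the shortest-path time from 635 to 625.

Compare a few routes:
635 → 616 → 630 → 657 → 625: 6+9+5+4 = 24
635 → 606 → 657 → 625: 8+9+4 = 21
635 → 606 → 616 → 630 → 657 → 625: 8+2+9+5+4 = 28
The minimum is 21 s via 635 → 606 → 657 → 625.

21 s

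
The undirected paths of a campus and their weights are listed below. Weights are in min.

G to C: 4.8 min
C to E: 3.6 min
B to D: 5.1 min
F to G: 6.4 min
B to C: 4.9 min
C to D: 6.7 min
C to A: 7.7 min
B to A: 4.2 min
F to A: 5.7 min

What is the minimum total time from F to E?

14.8 min

Compare a few routes:
F–A–B–D–C–E: 5.7+4.2+5.1+6.7+3.6 = 25.3
F–A–B–C–E: 5.7+4.2+4.9+3.6 = 18.4
F–G–C–E: 6.4+4.8+3.6 = 14.8
F–A–C–E: 5.7+7.7+3.6 = 17
The minimum is 14.8 min via F–G–C–E.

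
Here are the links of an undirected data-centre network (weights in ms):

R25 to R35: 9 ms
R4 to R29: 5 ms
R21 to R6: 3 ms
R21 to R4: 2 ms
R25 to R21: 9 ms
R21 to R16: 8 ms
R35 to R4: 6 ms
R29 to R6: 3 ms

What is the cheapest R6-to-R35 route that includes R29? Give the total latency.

14 ms

Shortest R6→R29: R6–R29 = 3
Shortest R29→R35: R29–R4–R35 = 11
Total via R29: 3 + 11 = 14 ms.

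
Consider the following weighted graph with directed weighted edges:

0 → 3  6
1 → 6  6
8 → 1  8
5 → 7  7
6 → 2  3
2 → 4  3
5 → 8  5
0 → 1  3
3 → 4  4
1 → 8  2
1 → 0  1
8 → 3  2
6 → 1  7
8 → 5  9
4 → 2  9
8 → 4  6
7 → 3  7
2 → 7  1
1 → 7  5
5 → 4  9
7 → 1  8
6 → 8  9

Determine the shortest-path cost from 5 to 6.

19

Settle nodes by increasing distance from 5:
5: 0
8: 5  (via 5)
3: 7  (via 8)
7: 7  (via 5)
4: 9  (via 5)
1: 13  (via 8)
0: 14  (via 1)
2: 18  (via 4)
6: 19  (via 1)
Shortest route: 5 → 8 → 1 → 6 = 19.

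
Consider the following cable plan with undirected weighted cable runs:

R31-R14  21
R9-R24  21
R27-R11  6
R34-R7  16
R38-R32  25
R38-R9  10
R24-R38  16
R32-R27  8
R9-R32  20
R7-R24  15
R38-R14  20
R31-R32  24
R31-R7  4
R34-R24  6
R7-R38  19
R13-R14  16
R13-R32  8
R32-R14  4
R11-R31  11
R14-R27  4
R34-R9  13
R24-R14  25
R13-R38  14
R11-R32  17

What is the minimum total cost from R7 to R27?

Shortest distances from R7:
R7: 0
R31: 4  (via R7)
R24: 15  (via R7)
R11: 15  (via R31)
R34: 16  (via R7)
R38: 19  (via R7)
R27: 21  (via R11)
Shortest route: R7 → R31 → R11 → R27 = 21.

21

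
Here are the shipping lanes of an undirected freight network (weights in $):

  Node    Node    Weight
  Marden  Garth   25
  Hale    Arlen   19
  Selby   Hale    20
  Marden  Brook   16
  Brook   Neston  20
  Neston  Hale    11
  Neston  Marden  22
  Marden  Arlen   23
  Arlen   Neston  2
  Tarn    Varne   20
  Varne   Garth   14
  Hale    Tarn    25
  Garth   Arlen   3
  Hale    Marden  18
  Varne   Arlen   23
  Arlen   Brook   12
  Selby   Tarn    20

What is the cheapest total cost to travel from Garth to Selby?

$36

Settle nodes by increasing distance from Garth:
Garth: 0
Arlen: 3  (via Garth)
Neston: 5  (via Arlen)
Varne: 14  (via Garth)
Brook: 15  (via Arlen)
Hale: 16  (via Neston)
Marden: 25  (via Garth)
Tarn: 34  (via Varne)
Selby: 36  (via Hale)
Shortest route: Garth–Arlen–Neston–Hale–Selby = $36.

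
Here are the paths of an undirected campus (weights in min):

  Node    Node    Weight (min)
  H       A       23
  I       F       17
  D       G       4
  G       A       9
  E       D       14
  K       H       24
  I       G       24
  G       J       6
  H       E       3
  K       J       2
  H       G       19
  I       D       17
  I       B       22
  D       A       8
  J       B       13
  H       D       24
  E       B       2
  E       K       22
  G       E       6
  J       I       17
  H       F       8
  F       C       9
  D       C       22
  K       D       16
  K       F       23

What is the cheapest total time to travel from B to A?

Running Dijkstra from B:
B: 0
E: 2  (via B)
H: 5  (via E)
G: 8  (via E)
D: 12  (via G)
F: 13  (via H)
J: 13  (via B)
K: 15  (via J)
A: 17  (via G)
Shortest route: B → E → G → A = 17 min.

17 min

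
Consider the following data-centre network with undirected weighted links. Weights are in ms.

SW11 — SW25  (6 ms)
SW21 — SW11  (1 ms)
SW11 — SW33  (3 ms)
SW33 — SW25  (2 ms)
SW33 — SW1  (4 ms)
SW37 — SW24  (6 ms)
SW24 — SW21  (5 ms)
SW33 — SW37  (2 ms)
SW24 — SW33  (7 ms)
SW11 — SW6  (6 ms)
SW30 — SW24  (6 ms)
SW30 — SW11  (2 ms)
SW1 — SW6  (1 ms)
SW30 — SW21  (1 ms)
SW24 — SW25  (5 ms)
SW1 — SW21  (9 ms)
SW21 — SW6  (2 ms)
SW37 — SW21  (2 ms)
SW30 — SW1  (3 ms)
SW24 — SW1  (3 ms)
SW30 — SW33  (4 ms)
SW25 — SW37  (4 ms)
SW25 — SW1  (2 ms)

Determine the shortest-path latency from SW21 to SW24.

Enumerating some paths:
SW21 → SW6 → SW1 → SW24: 2+1+3 = 6
SW21 → SW24: 5 = 5
The minimum is 5 ms via SW21 → SW24.

5 ms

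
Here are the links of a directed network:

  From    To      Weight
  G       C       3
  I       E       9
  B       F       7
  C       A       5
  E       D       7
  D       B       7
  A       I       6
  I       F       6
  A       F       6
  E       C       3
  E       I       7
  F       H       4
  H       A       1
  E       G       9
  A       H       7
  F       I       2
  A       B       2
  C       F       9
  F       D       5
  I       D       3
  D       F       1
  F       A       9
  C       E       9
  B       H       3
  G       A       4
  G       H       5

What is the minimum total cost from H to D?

10

Settle nodes by increasing distance from H:
H: 0
A: 1  (via H)
B: 3  (via A)
F: 7  (via A)
I: 7  (via A)
D: 10  (via I)
Shortest route: H → A → I → D = 10.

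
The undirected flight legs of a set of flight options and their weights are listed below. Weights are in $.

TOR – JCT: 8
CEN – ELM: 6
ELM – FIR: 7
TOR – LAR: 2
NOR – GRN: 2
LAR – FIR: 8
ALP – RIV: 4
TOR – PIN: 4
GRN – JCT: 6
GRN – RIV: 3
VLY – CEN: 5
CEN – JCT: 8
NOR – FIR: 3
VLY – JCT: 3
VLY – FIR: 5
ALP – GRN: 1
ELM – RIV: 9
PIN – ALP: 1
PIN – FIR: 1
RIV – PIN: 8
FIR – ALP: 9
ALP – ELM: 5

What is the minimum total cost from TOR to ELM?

Candidate routes:
TOR–PIN–ALP–ELM: 4+1+5 = 10
TOR–PIN–FIR–ELM: 4+1+7 = 12
TOR–PIN–FIR–NOR–GRN–ALP–ELM: 4+1+3+2+1+5 = 16
Cheapest is TOR–PIN–ALP–ELM at $10.

$10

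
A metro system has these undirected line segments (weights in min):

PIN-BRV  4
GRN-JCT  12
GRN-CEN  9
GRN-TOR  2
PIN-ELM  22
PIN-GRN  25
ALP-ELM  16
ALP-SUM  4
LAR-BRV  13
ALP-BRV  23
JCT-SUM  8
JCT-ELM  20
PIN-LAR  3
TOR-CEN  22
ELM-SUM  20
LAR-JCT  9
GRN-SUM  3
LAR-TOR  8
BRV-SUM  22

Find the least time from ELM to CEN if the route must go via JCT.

40 min

Best ELM to JCT: ELM–JCT costing 20
Best JCT to CEN: JCT–SUM–GRN–CEN costing 20
Total via JCT: 20 + 20 = 40 min.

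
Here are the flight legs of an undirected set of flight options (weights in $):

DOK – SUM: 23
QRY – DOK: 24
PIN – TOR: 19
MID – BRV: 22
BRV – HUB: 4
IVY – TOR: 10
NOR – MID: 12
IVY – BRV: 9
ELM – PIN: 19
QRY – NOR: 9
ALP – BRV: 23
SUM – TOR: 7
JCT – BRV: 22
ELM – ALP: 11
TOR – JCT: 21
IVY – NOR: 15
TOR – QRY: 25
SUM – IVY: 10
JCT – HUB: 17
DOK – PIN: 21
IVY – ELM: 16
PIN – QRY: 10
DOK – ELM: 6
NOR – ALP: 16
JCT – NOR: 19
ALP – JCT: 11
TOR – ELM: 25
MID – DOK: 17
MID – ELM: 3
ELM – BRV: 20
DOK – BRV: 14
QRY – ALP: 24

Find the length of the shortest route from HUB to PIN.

$39

Candidate routes:
HUB–BRV–DOK–PIN: 4+14+21 = 39
HUB–BRV–IVY–TOR–PIN: 4+9+10+19 = 42
HUB–BRV–ELM–PIN: 4+20+19 = 43
The minimum is $39 via HUB–BRV–DOK–PIN.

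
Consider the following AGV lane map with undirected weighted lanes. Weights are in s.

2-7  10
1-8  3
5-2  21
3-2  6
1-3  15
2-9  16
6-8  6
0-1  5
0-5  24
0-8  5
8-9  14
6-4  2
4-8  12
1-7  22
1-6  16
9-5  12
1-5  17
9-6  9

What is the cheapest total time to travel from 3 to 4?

26 s

Candidate routes:
3 → 1 → 8 → 4: 15+3+12 = 30
3 → 1 → 8 → 6 → 4: 15+3+6+2 = 26
3 → 1 → 0 → 8 → 6 → 4: 15+5+5+6+2 = 33
The minimum is 26 s via 3 → 1 → 8 → 6 → 4.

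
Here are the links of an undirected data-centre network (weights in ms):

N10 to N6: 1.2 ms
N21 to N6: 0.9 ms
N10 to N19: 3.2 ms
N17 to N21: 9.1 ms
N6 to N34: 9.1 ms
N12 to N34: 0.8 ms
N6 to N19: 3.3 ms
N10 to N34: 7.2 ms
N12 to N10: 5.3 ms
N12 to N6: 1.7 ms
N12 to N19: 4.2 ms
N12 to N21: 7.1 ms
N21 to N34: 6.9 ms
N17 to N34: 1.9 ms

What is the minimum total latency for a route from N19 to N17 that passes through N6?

Best N19 to N6: N19 → N6 costing 3.3
Best N6 to N17: N6 → N12 → N34 → N17 costing 4.4
Total via N6: 3.3 + 4.4 = 7.7 ms.

7.7 ms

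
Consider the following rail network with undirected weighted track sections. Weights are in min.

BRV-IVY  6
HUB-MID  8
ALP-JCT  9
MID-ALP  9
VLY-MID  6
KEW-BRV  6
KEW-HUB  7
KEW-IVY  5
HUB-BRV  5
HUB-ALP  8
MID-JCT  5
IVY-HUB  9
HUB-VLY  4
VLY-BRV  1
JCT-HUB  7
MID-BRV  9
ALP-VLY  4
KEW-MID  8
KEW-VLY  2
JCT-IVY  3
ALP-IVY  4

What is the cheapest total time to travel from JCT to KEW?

8 min

Running Dijkstra from JCT:
JCT: 0
IVY: 3  (via JCT)
MID: 5  (via JCT)
HUB: 7  (via JCT)
ALP: 7  (via IVY)
KEW: 8  (via IVY)
Shortest route: JCT–IVY–KEW = 8 min.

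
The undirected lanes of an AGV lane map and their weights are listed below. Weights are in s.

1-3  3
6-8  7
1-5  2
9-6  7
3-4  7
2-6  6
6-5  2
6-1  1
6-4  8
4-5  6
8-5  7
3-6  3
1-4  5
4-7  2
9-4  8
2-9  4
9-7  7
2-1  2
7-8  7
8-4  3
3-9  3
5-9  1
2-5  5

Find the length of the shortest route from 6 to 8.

Enumerating some paths:
6 → 8: 7 = 7
6 → 5 → 8: 2+7 = 9
6 → 1 → 4 → 8: 1+5+3 = 9
Cheapest is 6 → 8 at 7 s.

7 s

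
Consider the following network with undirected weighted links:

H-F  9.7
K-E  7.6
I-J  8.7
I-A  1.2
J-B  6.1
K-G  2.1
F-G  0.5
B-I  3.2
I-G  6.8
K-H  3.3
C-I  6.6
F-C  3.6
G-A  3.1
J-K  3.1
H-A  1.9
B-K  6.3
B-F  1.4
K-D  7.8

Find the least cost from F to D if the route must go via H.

16.6

Shortest F→H: F → G → A → H = 5.5
Best H to D: H → K → D costing 11.1
Total via H: 5.5 + 11.1 = 16.6.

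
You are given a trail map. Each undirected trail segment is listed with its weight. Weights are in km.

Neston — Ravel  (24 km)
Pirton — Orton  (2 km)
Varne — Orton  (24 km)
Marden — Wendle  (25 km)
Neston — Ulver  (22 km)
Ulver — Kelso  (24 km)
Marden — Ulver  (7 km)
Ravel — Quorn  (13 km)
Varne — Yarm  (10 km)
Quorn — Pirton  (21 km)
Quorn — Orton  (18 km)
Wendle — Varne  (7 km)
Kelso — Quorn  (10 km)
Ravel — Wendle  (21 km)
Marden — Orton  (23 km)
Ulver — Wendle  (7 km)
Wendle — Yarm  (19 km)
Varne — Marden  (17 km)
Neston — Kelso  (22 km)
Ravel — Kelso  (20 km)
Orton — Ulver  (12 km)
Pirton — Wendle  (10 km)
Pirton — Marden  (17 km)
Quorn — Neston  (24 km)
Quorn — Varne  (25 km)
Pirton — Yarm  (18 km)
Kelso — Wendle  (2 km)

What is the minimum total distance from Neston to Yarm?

Settle nodes by increasing distance from Neston:
Neston: 0
Ulver: 22  (via Neston)
Kelso: 22  (via Neston)
Ravel: 24  (via Neston)
Wendle: 24  (via Kelso)
Quorn: 24  (via Neston)
Marden: 29  (via Ulver)
Varne: 31  (via Wendle)
Pirton: 34  (via Wendle)
Orton: 34  (via Ulver)
Yarm: 41  (via Varne)
Shortest route: Neston–Kelso–Wendle–Varne–Yarm = 41 km.

41 km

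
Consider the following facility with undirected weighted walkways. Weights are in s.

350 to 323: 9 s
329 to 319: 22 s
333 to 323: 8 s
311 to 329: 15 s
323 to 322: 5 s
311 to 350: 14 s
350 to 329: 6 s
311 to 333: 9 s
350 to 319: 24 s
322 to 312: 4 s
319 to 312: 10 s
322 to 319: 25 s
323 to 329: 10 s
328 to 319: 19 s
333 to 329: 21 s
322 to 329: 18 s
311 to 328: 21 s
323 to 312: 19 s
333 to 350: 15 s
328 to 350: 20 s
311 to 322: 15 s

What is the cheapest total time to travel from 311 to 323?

17 s

Running Dijkstra from 311:
311: 0
333: 9  (via 311)
350: 14  (via 311)
329: 15  (via 311)
322: 15  (via 311)
323: 17  (via 333)
Shortest route: 311–333–323 = 17 s.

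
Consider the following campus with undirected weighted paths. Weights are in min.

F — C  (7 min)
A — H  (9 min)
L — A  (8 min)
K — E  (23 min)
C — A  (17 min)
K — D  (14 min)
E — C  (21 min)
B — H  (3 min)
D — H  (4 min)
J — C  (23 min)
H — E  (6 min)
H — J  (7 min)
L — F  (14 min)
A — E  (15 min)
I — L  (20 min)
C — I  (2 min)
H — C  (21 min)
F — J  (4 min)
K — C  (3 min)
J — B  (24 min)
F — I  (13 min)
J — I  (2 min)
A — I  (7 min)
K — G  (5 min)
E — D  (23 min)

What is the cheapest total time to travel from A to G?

Candidate routes:
A - I - C - K - G: 7+2+3+5 = 17
A - C - K - G: 17+3+5 = 25
The minimum is 17 min via A - I - C - K - G.

17 min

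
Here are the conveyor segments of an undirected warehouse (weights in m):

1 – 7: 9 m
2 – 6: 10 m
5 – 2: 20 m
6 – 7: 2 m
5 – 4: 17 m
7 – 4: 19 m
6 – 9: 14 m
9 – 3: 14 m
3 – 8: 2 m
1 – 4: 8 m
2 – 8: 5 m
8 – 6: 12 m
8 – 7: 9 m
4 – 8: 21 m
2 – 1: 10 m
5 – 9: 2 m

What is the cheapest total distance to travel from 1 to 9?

25 m

Candidate routes:
1 - 7 - 6 - 9: 9+2+14 = 25
1 - 4 - 5 - 9: 8+17+2 = 27
1 - 2 - 8 - 3 - 9: 10+5+2+14 = 31
The minimum is 25 m via 1 - 7 - 6 - 9.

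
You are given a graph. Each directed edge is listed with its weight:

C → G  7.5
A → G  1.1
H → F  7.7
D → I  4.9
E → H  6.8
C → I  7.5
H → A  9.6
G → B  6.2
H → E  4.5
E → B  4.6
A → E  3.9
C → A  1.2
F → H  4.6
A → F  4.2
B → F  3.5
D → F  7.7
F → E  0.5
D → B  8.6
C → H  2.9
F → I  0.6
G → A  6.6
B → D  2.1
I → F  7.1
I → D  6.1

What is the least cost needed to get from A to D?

9.4

Compare a few routes:
A–E–B–D: 3.9+4.6+2.1 = 10.6
A–F–I–D: 4.2+0.6+6.1 = 10.9
A–F–E–B–D: 4.2+0.5+4.6+2.1 = 11.4
A–G–B–D: 1.1+6.2+2.1 = 9.4
Cheapest is A–G–B–D at 9.4.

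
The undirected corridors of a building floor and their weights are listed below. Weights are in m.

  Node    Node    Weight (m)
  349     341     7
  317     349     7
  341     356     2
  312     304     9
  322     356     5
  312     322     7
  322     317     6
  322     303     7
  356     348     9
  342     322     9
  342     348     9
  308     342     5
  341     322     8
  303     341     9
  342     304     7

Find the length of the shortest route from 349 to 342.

Settle nodes by increasing distance from 349:
349: 0
341: 7  (via 349)
317: 7  (via 349)
356: 9  (via 341)
322: 13  (via 317)
303: 16  (via 341)
348: 18  (via 356)
312: 20  (via 322)
342: 22  (via 322)
Shortest route: 349 → 317 → 322 → 342 = 22 m.

22 m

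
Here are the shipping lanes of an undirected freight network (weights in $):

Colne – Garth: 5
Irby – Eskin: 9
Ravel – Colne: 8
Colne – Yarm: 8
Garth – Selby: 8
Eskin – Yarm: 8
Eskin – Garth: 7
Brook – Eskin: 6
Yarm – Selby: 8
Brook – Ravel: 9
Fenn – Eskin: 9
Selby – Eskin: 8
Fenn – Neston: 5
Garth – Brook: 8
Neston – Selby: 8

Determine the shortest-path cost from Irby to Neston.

$23

Shortest distances from Irby:
Irby: 0
Eskin: 9  (via Irby)
Brook: 15  (via Eskin)
Garth: 16  (via Eskin)
Selby: 17  (via Eskin)
Yarm: 17  (via Eskin)
Fenn: 18  (via Eskin)
Colne: 21  (via Garth)
Neston: 23  (via Fenn)
Shortest route: Irby–Eskin–Fenn–Neston = $23.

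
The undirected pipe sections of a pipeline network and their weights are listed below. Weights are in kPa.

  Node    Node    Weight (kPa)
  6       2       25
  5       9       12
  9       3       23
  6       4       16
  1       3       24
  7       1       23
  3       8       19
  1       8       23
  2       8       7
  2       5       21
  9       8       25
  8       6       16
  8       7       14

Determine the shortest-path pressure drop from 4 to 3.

Enumerating some paths:
4–6–2–8–3: 16+25+7+19 = 67
4–6–8–3: 16+16+19 = 51
Cheapest is 4–6–8–3 at 51 kPa.

51 kPa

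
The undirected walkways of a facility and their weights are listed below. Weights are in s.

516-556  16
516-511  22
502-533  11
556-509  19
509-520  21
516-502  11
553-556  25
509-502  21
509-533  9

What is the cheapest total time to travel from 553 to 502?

52 s

Candidate routes:
553 - 556 - 516 - 502: 25+16+11 = 52
553 - 556 - 509 - 533 - 502: 25+19+9+11 = 64
Cheapest is 553 - 556 - 516 - 502 at 52 s.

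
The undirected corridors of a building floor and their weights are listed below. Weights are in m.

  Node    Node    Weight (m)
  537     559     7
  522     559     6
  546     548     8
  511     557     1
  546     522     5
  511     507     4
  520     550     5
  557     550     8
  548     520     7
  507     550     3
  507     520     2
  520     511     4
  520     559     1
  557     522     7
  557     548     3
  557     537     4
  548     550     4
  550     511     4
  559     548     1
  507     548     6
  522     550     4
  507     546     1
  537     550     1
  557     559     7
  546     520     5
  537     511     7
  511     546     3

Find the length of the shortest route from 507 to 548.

4 m

Running Dijkstra from 507:
507: 0
546: 1  (via 507)
520: 2  (via 507)
559: 3  (via 520)
550: 3  (via 507)
537: 4  (via 550)
511: 4  (via 507)
548: 4  (via 559)
Shortest route: 507 → 520 → 559 → 548 = 4 m.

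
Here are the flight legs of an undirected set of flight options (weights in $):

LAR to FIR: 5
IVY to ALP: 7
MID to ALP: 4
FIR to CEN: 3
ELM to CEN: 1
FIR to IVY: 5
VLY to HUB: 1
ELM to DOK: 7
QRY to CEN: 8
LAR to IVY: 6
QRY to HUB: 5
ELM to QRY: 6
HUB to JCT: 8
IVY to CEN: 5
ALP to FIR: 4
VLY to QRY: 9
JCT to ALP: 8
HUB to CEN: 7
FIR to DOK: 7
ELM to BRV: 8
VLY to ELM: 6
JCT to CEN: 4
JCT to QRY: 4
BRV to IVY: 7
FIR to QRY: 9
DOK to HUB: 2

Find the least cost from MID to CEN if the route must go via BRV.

$27

Best MID to BRV: MID → ALP → IVY → BRV costing 18
Shortest BRV→CEN: BRV → ELM → CEN = 9
Total via BRV: 18 + 9 = $27.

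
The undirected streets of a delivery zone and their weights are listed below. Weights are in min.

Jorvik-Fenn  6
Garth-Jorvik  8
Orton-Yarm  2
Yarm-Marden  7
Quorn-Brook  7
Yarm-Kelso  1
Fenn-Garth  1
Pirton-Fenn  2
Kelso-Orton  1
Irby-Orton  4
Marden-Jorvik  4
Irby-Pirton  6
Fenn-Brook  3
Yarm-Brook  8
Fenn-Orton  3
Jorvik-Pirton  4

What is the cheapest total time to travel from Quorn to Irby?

17 min

Candidate routes:
Quorn → Brook → Fenn → Pirton → Irby: 7+3+2+6 = 18
Quorn → Brook → Fenn → Orton → Irby: 7+3+3+4 = 17
Quorn → Brook → Yarm → Orton → Irby: 7+8+2+4 = 21
Quorn → Brook → Yarm → Kelso → Orton → Irby: 7+8+1+1+4 = 21
Cheapest is Quorn → Brook → Fenn → Orton → Irby at 17 min.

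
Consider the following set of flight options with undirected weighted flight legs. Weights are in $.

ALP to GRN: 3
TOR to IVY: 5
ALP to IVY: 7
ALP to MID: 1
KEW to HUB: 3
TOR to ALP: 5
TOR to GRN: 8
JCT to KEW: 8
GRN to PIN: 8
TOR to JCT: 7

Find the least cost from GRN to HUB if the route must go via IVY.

Shortest GRN→IVY: GRN–ALP–IVY = 10
Best IVY to HUB: IVY–TOR–JCT–KEW–HUB costing 23
Total via IVY: 10 + 23 = $33.

$33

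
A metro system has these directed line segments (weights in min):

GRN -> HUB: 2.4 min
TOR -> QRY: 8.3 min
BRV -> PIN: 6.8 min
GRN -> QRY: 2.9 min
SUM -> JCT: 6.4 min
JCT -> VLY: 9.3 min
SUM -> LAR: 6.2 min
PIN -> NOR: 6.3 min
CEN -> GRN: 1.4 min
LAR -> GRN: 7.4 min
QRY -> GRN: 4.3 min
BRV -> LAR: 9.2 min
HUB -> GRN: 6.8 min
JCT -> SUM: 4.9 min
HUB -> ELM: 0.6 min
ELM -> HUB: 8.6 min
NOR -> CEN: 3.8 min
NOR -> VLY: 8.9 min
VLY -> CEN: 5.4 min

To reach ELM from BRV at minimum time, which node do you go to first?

Enumerating some paths:
BRV–PIN–NOR–CEN–GRN–HUB–ELM: 6.8+6.3+3.8+1.4+2.4+0.6 = 21.3
BRV–LAR–GRN–HUB–ELM: 9.2+7.4+2.4+0.6 = 19.6
BRV–PIN–NOR–VLY–CEN–GRN–HUB–ELM: 6.8+6.3+8.9+5.4+1.4+2.4+0.6 = 31.8
Cheapest is BRV–LAR–GRN–HUB–ELM at 19.6 min.
So from BRV the first move is to LAR.

LAR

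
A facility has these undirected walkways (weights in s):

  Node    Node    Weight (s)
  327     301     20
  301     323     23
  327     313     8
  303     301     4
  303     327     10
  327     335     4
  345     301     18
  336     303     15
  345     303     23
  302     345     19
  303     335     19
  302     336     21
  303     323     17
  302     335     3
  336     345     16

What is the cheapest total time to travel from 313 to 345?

34 s

Compare a few routes:
313 → 327 → 303 → 301 → 345: 8+10+4+18 = 40
313 → 327 → 303 → 345: 8+10+23 = 41
313 → 327 → 335 → 302 → 345: 8+4+3+19 = 34
The minimum is 34 s via 313 → 327 → 335 → 302 → 345.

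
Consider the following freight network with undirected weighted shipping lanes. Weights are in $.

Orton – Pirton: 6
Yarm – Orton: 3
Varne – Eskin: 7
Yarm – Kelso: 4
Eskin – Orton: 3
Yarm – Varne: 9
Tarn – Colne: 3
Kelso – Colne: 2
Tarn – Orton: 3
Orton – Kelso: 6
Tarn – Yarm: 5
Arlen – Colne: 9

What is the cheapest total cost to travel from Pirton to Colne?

$12

Candidate routes:
Pirton → Orton → Tarn → Colne: 6+3+3 = 12
Pirton → Orton → Kelso → Colne: 6+6+2 = 14
Pirton → Orton → Yarm → Kelso → Colne: 6+3+4+2 = 15
Cheapest is Pirton → Orton → Tarn → Colne at $12.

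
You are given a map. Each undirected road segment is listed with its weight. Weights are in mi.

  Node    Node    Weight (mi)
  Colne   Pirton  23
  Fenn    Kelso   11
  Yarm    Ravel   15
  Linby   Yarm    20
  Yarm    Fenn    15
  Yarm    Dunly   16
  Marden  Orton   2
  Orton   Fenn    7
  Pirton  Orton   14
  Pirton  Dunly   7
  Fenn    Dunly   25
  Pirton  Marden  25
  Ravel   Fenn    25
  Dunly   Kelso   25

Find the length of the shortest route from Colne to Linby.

Shortest distances from Colne:
Colne: 0
Pirton: 23  (via Colne)
Dunly: 30  (via Pirton)
Orton: 37  (via Pirton)
Marden: 39  (via Orton)
Fenn: 44  (via Orton)
Yarm: 46  (via Dunly)
Kelso: 55  (via Dunly)
Ravel: 61  (via Yarm)
Linby: 66  (via Yarm)
Shortest route: Colne → Pirton → Dunly → Yarm → Linby = 66 mi.

66 mi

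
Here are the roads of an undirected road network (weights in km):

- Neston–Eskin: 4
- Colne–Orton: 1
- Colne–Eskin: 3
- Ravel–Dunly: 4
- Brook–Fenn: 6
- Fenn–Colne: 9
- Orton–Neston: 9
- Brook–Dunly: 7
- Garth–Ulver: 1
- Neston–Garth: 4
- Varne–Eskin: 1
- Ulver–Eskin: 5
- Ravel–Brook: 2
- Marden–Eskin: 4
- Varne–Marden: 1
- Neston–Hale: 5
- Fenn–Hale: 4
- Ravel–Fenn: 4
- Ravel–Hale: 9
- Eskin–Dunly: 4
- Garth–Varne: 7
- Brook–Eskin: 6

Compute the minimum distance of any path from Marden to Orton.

6 km

Shortest distances from Marden:
Marden: 0
Varne: 1  (via Marden)
Eskin: 2  (via Varne)
Colne: 5  (via Eskin)
Neston: 6  (via Eskin)
Orton: 6  (via Colne)
Shortest route: Marden → Varne → Eskin → Colne → Orton = 6 km.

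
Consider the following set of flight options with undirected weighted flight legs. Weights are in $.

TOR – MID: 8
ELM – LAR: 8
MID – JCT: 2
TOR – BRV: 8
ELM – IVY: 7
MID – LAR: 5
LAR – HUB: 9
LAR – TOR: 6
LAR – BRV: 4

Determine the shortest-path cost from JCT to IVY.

$22

Settle nodes by increasing distance from JCT:
JCT: 0
MID: 2  (via JCT)
LAR: 7  (via MID)
TOR: 10  (via MID)
BRV: 11  (via LAR)
ELM: 15  (via LAR)
HUB: 16  (via LAR)
IVY: 22  (via ELM)
Shortest route: JCT → MID → LAR → ELM → IVY = $22.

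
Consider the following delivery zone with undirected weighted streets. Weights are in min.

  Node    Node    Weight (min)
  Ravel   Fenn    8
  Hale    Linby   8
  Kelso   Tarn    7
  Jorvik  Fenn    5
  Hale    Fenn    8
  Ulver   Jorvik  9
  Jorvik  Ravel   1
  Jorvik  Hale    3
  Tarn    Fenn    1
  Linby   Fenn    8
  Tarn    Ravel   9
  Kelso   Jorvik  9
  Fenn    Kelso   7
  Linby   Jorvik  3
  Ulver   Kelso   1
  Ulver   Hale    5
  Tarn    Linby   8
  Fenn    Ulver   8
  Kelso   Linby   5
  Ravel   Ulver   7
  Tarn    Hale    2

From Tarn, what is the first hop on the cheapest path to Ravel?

Hale

Compare a few routes:
Tarn–Fenn–Jorvik–Ravel: 1+5+1 = 7
Tarn–Ravel: 9 = 9
Tarn–Hale–Jorvik–Ravel: 2+3+1 = 6
Cheapest is Tarn–Hale–Jorvik–Ravel at 6 min.
So from Tarn the first move is to Hale.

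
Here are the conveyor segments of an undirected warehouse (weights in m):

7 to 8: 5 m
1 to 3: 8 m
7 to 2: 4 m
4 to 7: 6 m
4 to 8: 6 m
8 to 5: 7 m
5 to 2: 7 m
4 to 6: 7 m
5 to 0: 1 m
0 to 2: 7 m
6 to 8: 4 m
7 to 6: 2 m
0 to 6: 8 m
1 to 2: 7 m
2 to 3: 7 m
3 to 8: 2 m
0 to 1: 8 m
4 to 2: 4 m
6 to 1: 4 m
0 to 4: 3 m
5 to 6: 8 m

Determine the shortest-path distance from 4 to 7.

Settle nodes by increasing distance from 4:
4: 0
0: 3  (via 4)
2: 4  (via 4)
5: 4  (via 0)
7: 6  (via 4)
Shortest route: 4–7 = 6 m.

6 m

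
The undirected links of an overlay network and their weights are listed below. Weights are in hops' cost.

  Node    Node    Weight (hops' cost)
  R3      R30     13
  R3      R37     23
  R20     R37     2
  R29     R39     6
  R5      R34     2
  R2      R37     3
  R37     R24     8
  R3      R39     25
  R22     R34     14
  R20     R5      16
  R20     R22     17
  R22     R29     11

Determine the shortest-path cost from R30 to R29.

Running Dijkstra from R30:
R30: 0
R3: 13  (via R30)
R37: 36  (via R3)
R39: 38  (via R3)
R20: 38  (via R37)
R2: 39  (via R37)
R29: 44  (via R39)
Shortest route: R30 → R3 → R39 → R29 = 44 hops' cost.

44 hops' cost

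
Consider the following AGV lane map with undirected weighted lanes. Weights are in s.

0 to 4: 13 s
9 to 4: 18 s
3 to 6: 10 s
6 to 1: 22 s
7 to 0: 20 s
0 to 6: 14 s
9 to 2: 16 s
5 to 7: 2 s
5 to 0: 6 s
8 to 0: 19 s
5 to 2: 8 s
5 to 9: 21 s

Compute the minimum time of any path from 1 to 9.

Candidate routes:
1–6–0–4–9: 22+14+13+18 = 67
1–6–0–5–2–9: 22+14+6+8+16 = 66
1–6–0–5–9: 22+14+6+21 = 63
The minimum is 63 s via 1–6–0–5–9.

63 s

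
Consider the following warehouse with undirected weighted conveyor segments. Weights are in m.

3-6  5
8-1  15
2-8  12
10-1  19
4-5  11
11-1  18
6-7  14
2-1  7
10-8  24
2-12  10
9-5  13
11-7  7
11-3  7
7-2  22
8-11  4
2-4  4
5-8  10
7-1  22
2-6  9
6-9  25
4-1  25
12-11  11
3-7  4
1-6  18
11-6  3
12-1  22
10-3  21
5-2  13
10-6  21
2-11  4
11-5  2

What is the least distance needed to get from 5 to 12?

Enumerating some paths:
5 - 2 - 12: 13+10 = 23
5 - 11 - 12: 2+11 = 13
5 - 11 - 2 - 12: 2+4+10 = 16
Cheapest is 5 - 11 - 12 at 13 m.

13 m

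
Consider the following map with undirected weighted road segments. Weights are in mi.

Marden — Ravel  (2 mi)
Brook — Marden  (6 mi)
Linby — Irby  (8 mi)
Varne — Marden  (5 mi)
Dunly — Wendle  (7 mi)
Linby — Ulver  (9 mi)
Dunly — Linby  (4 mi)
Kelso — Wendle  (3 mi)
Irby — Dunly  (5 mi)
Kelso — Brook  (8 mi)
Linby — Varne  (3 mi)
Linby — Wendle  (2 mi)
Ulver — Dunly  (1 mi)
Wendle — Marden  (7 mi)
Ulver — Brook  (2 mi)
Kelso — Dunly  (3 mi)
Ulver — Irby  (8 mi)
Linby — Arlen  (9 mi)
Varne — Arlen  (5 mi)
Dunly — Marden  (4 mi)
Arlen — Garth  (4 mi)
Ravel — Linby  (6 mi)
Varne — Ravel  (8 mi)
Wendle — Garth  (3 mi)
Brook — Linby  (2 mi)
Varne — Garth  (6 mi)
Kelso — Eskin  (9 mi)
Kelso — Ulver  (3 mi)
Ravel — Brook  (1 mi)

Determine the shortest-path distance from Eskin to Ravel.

15 mi

Candidate routes:
Eskin → Kelso → Dunly → Ulver → Brook → Ravel: 9+3+1+2+1 = 16
Eskin → Kelso → Ulver → Brook → Ravel: 9+3+2+1 = 15
Cheapest is Eskin → Kelso → Ulver → Brook → Ravel at 15 mi.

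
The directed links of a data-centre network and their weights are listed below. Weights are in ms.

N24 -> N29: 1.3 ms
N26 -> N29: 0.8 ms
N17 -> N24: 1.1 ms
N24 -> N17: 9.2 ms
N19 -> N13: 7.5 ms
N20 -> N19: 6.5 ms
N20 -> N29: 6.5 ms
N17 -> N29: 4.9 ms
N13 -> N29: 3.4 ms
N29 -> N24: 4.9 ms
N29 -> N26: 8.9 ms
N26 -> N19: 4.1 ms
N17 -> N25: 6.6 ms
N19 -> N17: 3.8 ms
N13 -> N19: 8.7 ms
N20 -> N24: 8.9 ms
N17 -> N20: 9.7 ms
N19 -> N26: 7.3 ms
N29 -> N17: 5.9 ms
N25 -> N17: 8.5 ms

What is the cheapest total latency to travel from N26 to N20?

16.4 ms

Enumerating some paths:
N26 → N29 → N17 → N20: 0.8+5.9+9.7 = 16.4
N26 → N19 → N17 → N20: 4.1+3.8+9.7 = 17.6
Cheapest is N26 → N29 → N17 → N20 at 16.4 ms.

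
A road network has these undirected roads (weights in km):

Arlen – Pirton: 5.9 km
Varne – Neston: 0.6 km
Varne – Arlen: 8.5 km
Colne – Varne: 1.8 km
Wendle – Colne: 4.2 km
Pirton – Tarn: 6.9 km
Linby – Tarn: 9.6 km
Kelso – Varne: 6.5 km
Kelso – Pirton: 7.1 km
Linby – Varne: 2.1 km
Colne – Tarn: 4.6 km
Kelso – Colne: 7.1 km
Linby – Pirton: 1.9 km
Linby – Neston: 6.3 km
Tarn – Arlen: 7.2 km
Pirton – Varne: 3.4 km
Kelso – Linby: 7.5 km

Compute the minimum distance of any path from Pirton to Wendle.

Settle nodes by increasing distance from Pirton:
Pirton: 0
Linby: 1.9  (via Pirton)
Varne: 3.4  (via Pirton)
Neston: 4  (via Varne)
Colne: 5.2  (via Varne)
Arlen: 5.9  (via Pirton)
Tarn: 6.9  (via Pirton)
Kelso: 7.1  (via Pirton)
Wendle: 9.4  (via Colne)
Shortest route: Pirton → Varne → Colne → Wendle = 9.4 km.

9.4 km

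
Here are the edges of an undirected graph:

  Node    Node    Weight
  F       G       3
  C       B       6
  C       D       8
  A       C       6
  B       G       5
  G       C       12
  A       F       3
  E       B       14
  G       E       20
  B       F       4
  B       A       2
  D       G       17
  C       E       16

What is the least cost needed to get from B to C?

6

Settle nodes by increasing distance from B:
B: 0
A: 2  (via B)
F: 4  (via B)
G: 5  (via B)
C: 6  (via B)
Shortest route: B–C = 6.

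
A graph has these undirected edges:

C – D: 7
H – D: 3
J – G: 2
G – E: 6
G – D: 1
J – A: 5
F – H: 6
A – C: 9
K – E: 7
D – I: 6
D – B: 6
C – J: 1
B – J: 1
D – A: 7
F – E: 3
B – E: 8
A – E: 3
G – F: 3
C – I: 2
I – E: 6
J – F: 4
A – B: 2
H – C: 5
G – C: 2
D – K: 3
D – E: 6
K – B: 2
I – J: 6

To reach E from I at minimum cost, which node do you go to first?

E

Compare a few routes:
I - E: 6 = 6
I - C - G - F - E: 2+2+3+3 = 10
I - C - J - B - A - E: 2+1+1+2+3 = 9
The minimum is 6 via I - E.
So from I the first move is to E.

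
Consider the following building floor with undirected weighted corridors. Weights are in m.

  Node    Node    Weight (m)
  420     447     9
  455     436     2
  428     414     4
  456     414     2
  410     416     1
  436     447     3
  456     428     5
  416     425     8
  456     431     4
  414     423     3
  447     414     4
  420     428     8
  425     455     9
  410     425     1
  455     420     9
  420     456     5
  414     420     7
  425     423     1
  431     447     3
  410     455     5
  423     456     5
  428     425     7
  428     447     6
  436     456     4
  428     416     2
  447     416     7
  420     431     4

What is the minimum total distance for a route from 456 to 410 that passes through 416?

8 m

Shortest 456→416: 456 → 428 → 416 = 7
Shortest 416→410: 416 → 410 = 1
Total via 416: 7 + 1 = 8 m.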